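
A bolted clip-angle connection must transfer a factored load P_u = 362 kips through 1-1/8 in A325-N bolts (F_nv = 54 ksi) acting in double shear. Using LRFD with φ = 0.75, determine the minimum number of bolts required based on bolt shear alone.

5 bolts

A_b = π·1.125²/4 = 0.994 in².
Per-bolt design strength φR_n = 0.75 × 54 × 0.994 × 2 = 80.52 kips.
n ≥ 362 / 80.52 = 4.496 → use 5 bolts.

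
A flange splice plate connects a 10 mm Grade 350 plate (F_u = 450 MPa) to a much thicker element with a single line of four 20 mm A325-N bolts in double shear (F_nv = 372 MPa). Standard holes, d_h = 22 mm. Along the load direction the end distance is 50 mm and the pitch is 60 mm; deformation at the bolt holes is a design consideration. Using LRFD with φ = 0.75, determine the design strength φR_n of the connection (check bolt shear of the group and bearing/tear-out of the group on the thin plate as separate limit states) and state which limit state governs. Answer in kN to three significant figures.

Bolt shear: A_b = π·20²/4 = 314.2 mm²; R_n = 372 × 314.2 × 4 × 2 / 1000 = 934.9 kN → 0.75 × 934.9 = 701 kN.
Bearing (1.2 l_c t F_u ≤ 2.4 d t F_u): upper limit = 2.4·20·10·450 / 1000 = 216 kN.
  Edge l_c = 50 − 22/2 = 39 → r_n = 210.6 kN; interior l_c = 60 − 22 = 38 → r_n = 205.2 kN.
  R_n,bearing = 1·210.6 + 3·205.2 = 826.2 kN → 0.75 × 826.2 = 620 kN.
Bearing governs: 620 kN.

620 kN (bearing governs)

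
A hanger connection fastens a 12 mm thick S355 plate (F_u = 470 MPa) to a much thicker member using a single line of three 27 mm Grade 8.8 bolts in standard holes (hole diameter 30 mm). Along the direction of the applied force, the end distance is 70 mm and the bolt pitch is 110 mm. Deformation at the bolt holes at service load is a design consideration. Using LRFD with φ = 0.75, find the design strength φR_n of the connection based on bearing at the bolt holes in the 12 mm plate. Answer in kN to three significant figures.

Per bolt r_n = 1.2 l_c t F_u ≤ 2.4 d t F_u; upper limit = 2.4 × 27 × 12 × 470 / 1000 = 365.5 kN.
Edge bolt: l_c = 70 − 30/2 = 55 mm → 1.2 × 55 × 12 × 470 / 1000 = 372.2 → r_n = 365.5 kN.
Interior bolts: l_c = 110 − 30 = 80 mm → 1.2 × 80 × 12 × 470 / 1000 = 541.4 → r_n = 365.5 kN.
R_n = 1 × 365.5 + 2 × 365.5 = 1096 kN.
Design strength φR_n = 0.75 × 1096 = 822 kN.

822 kN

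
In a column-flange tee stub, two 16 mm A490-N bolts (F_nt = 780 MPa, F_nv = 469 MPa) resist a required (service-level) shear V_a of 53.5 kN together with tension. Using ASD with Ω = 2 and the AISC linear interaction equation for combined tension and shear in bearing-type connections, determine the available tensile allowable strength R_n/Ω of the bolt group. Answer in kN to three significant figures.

115 kN

A_b = π·16²/4 = 201.1 mm²; f_rv = 53.5 × 1000 / (2 × 201.1) = 133 MPa.
F'_nt = 1.3 F_nt − (Ω F_nt / F_nv) f_rv = 1.3·780 − (2·780/469)·133 = 571.5 MPa, capped at F_nt → F'_nt = 571.5 MPa.
R_n = F'_nt · A_b · n = 571.5 × 201.1 × 2 / 1000 = 229.8 kN.
Allowable strength R_n/Ω = 229.8 / 2 = 115 kN.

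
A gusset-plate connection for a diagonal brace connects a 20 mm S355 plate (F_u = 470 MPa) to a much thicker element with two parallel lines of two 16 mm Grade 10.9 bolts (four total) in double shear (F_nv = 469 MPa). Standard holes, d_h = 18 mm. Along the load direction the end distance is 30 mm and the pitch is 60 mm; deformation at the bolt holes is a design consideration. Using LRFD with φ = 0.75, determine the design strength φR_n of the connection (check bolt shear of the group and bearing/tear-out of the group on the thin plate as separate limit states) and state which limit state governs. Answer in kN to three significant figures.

Bolt shear: A_b = π·16²/4 = 201.1 mm²; R_n = 469 × 201.1 × 4 × 2 / 1000 = 754.4 kN → 0.75 × 754.4 = 566 kN.
Bearing (1.2 l_c t F_u ≤ 2.4 d t F_u): upper limit = 2.4·16·20·470 / 1000 = 361 kN.
  Edge l_c = 30 − 18/2 = 21 → r_n = 236.9 kN; interior l_c = 60 − 18 = 42 → r_n = 361 kN.
  R_n,bearing = 2·236.9 + 2·361 = 1196 kN → 0.75 × 1196 = 897 kN.
Bolt shear governs: 566 kN.

566 kN (bolt shear governs)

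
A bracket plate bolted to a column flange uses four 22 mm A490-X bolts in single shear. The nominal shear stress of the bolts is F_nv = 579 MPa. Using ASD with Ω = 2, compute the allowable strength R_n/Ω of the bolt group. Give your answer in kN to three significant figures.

440 kN

A_b = π × 22² / 4 = 380.1 mm².
R_n = F_nv · A_b · n · n_s = 579 × 380.1 × 4 × 1 / 1000 = 880.4 kN.
Allowable strength R_n/Ω = 880.4 / 2 = 440 kN.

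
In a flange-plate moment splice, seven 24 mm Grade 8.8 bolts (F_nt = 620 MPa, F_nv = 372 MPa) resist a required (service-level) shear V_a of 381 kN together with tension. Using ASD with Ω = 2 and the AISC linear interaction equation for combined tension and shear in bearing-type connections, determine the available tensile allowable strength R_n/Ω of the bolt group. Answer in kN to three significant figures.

641 kN

A_b = π·24²/4 = 452.4 mm²; f_rv = 381 × 1000 / (7 × 452.4) = 120.3 MPa.
F'_nt = 1.3 F_nt − (Ω F_nt / F_nv) f_rv = 1.3·620 − (2·620/372)·120.3 = 405 MPa, capped at F_nt → F'_nt = 405 MPa.
R_n = F'_nt · A_b · n = 405 × 452.4 × 7 / 1000 = 1282 kN.
Allowable strength R_n/Ω = 1282 / 2 = 641 kN.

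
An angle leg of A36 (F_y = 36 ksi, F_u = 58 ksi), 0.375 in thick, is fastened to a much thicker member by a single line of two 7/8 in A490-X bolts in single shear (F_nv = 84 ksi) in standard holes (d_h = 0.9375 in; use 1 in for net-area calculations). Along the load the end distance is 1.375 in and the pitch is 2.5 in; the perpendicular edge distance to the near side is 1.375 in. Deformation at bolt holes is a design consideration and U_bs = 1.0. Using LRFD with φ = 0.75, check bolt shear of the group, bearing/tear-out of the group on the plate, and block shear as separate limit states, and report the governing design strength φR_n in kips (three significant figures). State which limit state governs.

37.5 kips (block shear governs)

Bolt shear: A_b = π·0.875²/4 = 0.6013 in²; R_n = 84 × 0.6013 × 2 × 1 = 101 kips → 0.75 × 101 = 75.8 kips.
Bearing: edge l_c = 0.9062, r_n = 23.65 kips; interior l_c = 1.562, r_n = 40.78 kips; R_n = 23.65 + 1·40.78 = 64.43 kips → 48.3 kips.
Block shear: A_gv = 1.453, A_nv = 0.8906, A_nt = 0.3281 in²; R_n = min(0.6F_uA_nv, 0.6F_yA_gv) + U_bs·F_u·A_nt = 50.02 kips → 37.5 kips.
Block shear governs: 37.5 kips.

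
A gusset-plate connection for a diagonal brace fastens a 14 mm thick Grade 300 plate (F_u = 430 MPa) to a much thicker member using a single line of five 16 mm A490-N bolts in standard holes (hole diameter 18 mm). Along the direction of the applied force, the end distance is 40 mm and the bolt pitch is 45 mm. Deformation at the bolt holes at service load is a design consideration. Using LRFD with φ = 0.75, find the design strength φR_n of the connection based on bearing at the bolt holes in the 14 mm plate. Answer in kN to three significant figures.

Per bolt r_n = 1.2 l_c t F_u ≤ 2.4 d t F_u; upper limit = 2.4 × 16 × 14 × 430 / 1000 = 231.2 kN.
Edge bolt: l_c = 40 − 18/2 = 31 mm → 1.2 × 31 × 14 × 430 / 1000 = 223.9 → r_n = 223.9 kN.
Interior bolts: l_c = 45 − 18 = 27 mm → 1.2 × 27 × 14 × 430 / 1000 = 195 → r_n = 195 kN.
R_n = 1 × 223.9 + 4 × 195 = 1004 kN.
Design strength φR_n = 0.75 × 1004 = 753 kN.

753 kN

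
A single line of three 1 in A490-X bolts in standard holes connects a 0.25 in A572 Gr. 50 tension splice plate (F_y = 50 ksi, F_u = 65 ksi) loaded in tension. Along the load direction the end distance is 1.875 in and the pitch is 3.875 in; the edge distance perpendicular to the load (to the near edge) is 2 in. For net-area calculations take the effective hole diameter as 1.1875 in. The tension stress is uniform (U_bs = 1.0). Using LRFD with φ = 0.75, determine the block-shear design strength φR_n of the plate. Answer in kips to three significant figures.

65.8 kips

Shear plane L_v = 1.875 + 2·3.875 = 9.625 in; A_gv = 9.625 × 0.25 = 2.406 in².
A_nv = (9.625 − 2.5·1.1875) × 0.25 = 1.664 in².
A_nt = (2 − 0.5·1.1875) × 0.25 = 0.3516 in².
0.6 F_u A_nv = 64.9 kips; 0.6 F_y A_gv = 72.19 kips → shear rupture governs the shear term.
R_n = 64.9 + 1.0 × 65 × 0.3516 = 87.75 kips.
Design strength φR_n = 0.75 × 87.75 = 65.8 kips.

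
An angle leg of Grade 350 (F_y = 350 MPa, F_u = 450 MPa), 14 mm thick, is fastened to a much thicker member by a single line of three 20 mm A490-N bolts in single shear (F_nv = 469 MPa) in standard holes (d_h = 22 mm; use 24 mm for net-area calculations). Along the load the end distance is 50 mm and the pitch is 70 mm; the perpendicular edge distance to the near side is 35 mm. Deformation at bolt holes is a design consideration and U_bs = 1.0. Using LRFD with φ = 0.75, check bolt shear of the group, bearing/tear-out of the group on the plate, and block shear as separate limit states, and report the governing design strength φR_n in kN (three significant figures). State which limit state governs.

332 kN (bolt shear governs)

Bolt shear: A_b = π·20²/4 = 314.2 mm²; R_n = 469 × 314.2 × 3 × 1 / 1000 = 442 kN → 0.75 × 442 = 332 kN.
Bearing: edge l_c = 39, r_n = 294.8 kN; interior l_c = 48, r_n = 302.4 kN; R_n = 294.8 + 2·302.4 = 899.6 kN → 675 kN.
Block shear: A_gv = 2660, A_nv = 1820, A_nt = 322 mm²; R_n = min(0.6F_uA_nv, 0.6F_yA_gv) + U_bs·F_u·A_nt = 636.3 kN → 477 kN.
Bolt shear governs: 332 kN.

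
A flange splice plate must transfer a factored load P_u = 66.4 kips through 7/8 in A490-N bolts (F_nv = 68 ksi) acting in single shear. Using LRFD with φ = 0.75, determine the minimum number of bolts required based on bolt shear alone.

3 bolts

A_b = π·0.875²/4 = 0.6013 in².
Per-bolt design strength φR_n = 0.75 × 68 × 0.6013 × 1 = 30.67 kips.
n ≥ 66.4 / 30.67 = 2.165 → use 3 bolts.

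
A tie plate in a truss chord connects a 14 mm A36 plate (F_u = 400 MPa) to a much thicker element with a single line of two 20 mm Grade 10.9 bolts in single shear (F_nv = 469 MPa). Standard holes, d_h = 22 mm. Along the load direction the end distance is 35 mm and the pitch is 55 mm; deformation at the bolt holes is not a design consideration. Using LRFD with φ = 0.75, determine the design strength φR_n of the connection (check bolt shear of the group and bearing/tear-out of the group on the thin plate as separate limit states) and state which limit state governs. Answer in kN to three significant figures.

Bolt shear: A_b = π·20²/4 = 314.2 mm²; R_n = 469 × 314.2 × 2 × 1 / 1000 = 294.7 kN → 0.75 × 294.7 = 221 kN.
Bearing (1.5 l_c t F_u ≤ 3.0 d t F_u): upper limit = 3.0·20·14·400 / 1000 = 336 kN.
  Edge l_c = 35 − 22/2 = 24 → r_n = 201.6 kN; interior l_c = 55 − 22 = 33 → r_n = 277.2 kN.
  R_n,bearing = 1·201.6 + 1·277.2 = 478.8 kN → 0.75 × 478.8 = 359 kN.
Bolt shear governs: 221 kN.

221 kN (bolt shear governs)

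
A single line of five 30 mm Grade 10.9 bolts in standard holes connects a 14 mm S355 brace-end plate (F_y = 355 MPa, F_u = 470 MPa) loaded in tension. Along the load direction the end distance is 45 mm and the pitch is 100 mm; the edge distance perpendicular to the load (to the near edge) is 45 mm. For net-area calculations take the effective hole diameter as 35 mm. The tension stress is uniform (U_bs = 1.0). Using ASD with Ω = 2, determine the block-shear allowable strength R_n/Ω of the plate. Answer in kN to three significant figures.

658 kN

Shear plane L_v = 45 + 4·100 = 445 mm; A_gv = 445 × 14 = 6230 mm².
A_nv = (445 − 4.5·35) × 14 = 4025 mm².
A_nt = (45 − 0.5·35) × 14 = 385 mm².
0.6 F_u A_nv = 1135 kN; 0.6 F_y A_gv = 1327 kN → shear rupture governs the shear term.
R_n = 1135 + 1.0 × 470 × 385 / 1000 = 1316 kN.
Allowable strength R_n/Ω = 1316 / 2 = 658 kN.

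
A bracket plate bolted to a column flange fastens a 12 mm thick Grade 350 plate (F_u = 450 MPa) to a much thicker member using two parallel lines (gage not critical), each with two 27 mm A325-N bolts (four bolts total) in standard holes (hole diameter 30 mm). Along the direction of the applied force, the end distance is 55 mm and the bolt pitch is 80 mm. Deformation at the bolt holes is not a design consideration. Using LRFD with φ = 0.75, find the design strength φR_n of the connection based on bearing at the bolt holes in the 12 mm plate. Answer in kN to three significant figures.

1090 kN

Per bolt r_n = 1.5 l_c t F_u ≤ 3.0 d t F_u; upper limit = 3.0 × 27 × 12 × 450 / 1000 = 437.4 kN.
Edge bolt: l_c = 55 − 30/2 = 40 mm → 1.5 × 40 × 12 × 450 / 1000 = 324 → r_n = 324 kN.
Interior bolts: l_c = 80 − 30 = 50 mm → 1.5 × 50 × 12 × 450 / 1000 = 405 → r_n = 405 kN.
R_n = 2 × 324 + 2 × 405 = 1458 kN.
Design strength φR_n = 0.75 × 1458 = 1090 kN.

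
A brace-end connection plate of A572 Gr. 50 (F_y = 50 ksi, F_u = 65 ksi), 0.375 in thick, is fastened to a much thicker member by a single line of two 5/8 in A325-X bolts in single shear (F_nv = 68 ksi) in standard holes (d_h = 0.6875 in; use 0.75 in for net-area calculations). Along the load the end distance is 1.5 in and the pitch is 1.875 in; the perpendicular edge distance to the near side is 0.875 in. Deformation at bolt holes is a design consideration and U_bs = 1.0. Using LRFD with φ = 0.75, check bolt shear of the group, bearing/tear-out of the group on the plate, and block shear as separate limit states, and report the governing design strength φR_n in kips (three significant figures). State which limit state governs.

Bolt shear: A_b = π·0.625²/4 = 0.3068 in²; R_n = 68 × 0.3068 × 2 × 1 = 41.72 kips → 0.75 × 41.72 = 31.3 kips.
Bearing: edge l_c = 1.156, r_n = 33.82 kips; interior l_c = 1.188, r_n = 34.73 kips; R_n = 33.82 + 1·34.73 = 68.55 kips → 51.4 kips.
Block shear: A_gv = 1.266, A_nv = 0.8438, A_nt = 0.1875 in²; R_n = min(0.6F_uA_nv, 0.6F_yA_gv) + U_bs·F_u·A_nt = 45.09 kips → 33.8 kips.
Bolt shear governs: 31.3 kips.

31.3 kips (bolt shear governs)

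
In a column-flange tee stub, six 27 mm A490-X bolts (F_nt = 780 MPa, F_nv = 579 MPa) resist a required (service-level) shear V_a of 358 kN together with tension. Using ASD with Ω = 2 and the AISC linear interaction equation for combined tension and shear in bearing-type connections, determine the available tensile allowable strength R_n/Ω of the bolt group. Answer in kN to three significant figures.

1260 kN

A_b = π·27²/4 = 572.6 mm²; f_rv = 358 × 1000 / (6 × 572.6) = 104.2 MPa.
F'_nt = 1.3 F_nt − (Ω F_nt / F_nv) f_rv = 1.3·780 − (2·780/579)·104.2 = 733.2 MPa, capped at F_nt → F'_nt = 733.2 MPa.
R_n = F'_nt · A_b · n = 733.2 × 572.6 × 6 / 1000 = 2519 kN.
Allowable strength R_n/Ω = 2519 / 2 = 1260 kN.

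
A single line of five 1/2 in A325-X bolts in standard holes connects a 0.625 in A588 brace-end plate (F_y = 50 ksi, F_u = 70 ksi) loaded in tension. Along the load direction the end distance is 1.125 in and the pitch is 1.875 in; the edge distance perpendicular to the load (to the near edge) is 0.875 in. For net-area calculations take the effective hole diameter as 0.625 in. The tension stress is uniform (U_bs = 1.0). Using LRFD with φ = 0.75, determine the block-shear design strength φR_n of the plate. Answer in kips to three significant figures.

133 kips

Shear plane L_v = 1.125 + 4·1.875 = 8.625 in; A_gv = 8.625 × 0.625 = 5.391 in².
A_nv = (8.625 − 4.5·0.625) × 0.625 = 3.633 in².
A_nt = (0.875 − 0.5·0.625) × 0.625 = 0.3516 in².
0.6 F_u A_nv = 152.6 kips; 0.6 F_y A_gv = 161.7 kips → shear rupture governs the shear term.
R_n = 152.6 + 1.0 × 70 × 0.3516 = 177.2 kips.
Design strength φR_n = 0.75 × 177.2 = 133 kips.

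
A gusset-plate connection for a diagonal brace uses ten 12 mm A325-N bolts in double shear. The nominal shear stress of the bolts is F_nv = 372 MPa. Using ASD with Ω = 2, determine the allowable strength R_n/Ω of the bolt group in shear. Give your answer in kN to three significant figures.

421 kN

A_b = π × 12² / 4 = 113.1 mm².
R_n = F_nv · A_b · n · n_s = 372 × 113.1 × 10 × 2 / 1000 = 841.4 kN.
Allowable strength R_n/Ω = 841.4 / 2 = 421 kN.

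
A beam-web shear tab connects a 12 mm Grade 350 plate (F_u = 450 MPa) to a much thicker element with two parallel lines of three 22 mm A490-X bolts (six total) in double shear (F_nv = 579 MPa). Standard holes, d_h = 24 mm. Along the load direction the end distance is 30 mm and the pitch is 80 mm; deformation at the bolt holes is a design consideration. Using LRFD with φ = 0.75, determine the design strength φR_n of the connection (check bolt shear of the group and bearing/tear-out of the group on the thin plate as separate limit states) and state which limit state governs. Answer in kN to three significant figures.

1030 kN (bearing governs)

Bolt shear: A_b = π·22²/4 = 380.1 mm²; R_n = 579 × 380.1 × 6 × 2 / 1000 = 2641 kN → 0.75 × 2641 = 1980 kN.
Bearing (1.2 l_c t F_u ≤ 2.4 d t F_u): upper limit = 2.4·22·12·450 / 1000 = 285.1 kN.
  Edge l_c = 30 − 24/2 = 18 → r_n = 116.6 kN; interior l_c = 80 − 24 = 56 → r_n = 285.1 kN.
  R_n,bearing = 2·116.6 + 4·285.1 = 1374 kN → 0.75 × 1374 = 1030 kN.
Bearing governs: 1030 kN.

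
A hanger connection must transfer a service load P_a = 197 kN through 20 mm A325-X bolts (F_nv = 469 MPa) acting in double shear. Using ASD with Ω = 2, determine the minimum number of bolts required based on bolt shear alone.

A_b = π·20²/4 = 314.2 mm².
Per-bolt allowable strength R_n/Ω = 469 × 314.2 × 2 / 1000 / 2 = 147.3 kN.
n ≥ 197 / 147.3 = 1.337 → use 2 bolts.

2 bolts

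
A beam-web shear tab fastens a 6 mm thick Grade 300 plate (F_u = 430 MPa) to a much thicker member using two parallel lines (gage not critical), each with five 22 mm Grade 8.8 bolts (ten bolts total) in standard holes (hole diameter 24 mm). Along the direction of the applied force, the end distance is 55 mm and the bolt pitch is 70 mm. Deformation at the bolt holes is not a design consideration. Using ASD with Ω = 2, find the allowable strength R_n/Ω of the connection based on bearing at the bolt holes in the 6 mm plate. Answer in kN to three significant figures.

Per bolt r_n = 1.5 l_c t F_u ≤ 3.0 d t F_u; upper limit = 3.0 × 22 × 6 × 430 / 1000 = 170.3 kN.
Edge bolt: l_c = 55 − 24/2 = 43 mm → 1.5 × 43 × 6 × 430 / 1000 = 166.4 → r_n = 166.4 kN.
Interior bolts: l_c = 70 − 24 = 46 mm → 1.5 × 46 × 6 × 430 / 1000 = 178 → r_n = 170.3 kN.
R_n = 2 × 166.4 + 8 × 170.3 = 1695 kN.
Allowable strength R_n/Ω = 1695 / 2 = 848 kN.

848 kN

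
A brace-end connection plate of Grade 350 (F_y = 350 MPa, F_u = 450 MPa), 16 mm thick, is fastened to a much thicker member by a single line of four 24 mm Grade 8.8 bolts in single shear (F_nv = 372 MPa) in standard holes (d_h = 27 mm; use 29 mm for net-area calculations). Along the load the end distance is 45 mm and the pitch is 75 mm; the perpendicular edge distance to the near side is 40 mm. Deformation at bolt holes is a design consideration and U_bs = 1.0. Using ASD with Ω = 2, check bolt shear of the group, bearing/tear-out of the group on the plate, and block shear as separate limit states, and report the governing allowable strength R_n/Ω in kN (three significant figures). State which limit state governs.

337 kN (bolt shear governs)

Bolt shear: A_b = π·24²/4 = 452.4 mm²; R_n = 372 × 452.4 × 4 × 1 / 1000 = 673.2 kN → 673.2 / 2 = 337 kN.
Bearing: edge l_c = 31.5, r_n = 272.2 kN; interior l_c = 48, r_n = 414.7 kN; R_n = 272.2 + 3·414.7 = 1516 kN → 758 kN.
Block shear: A_gv = 4320, A_nv = 2696, A_nt = 408 mm²; R_n = min(0.6F_uA_nv, 0.6F_yA_gv) + U_bs·F_u·A_nt = 911.5 kN → 456 kN.
Bolt shear governs: 337 kN.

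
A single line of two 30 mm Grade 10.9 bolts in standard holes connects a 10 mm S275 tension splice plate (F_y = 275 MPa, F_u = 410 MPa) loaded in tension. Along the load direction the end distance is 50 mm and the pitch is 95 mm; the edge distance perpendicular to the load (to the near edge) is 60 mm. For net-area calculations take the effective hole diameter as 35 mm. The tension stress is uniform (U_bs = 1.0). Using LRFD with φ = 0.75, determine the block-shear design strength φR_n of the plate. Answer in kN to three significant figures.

Shear plane L_v = 50 + 1·95 = 145 mm; A_gv = 145 × 10 = 1450 mm².
A_nv = (145 − 1.5·35) × 10 = 925 mm².
A_nt = (60 − 0.5·35) × 10 = 425 mm².
0.6 F_u A_nv = 227.6 kN; 0.6 F_y A_gv = 239.2 kN → shear rupture governs the shear term.
R_n = 227.6 + 1.0 × 410 × 425 / 1000 = 401.8 kN.
Design strength φR_n = 0.75 × 401.8 = 301 kN.

301 kN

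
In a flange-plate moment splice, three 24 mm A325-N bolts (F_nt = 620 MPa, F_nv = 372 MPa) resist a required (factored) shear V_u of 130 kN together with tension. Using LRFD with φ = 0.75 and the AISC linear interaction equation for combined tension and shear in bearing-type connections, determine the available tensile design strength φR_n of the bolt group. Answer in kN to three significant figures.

A_b = π·24²/4 = 452.4 mm²; f_rv = 130 × 1000 / (3 × 452.4) = 95.79 MPa.
F'_nt = 1.3 F_nt − (F_nt / φF_nv) f_rv = 1.3·620 − (620/(0.75·372))·95.79 = 593.1 MPa, capped at F_nt → F'_nt = 593.1 MPa.
R_n = F'_nt · A_b · n = 593.1 × 452.4 × 3 / 1000 = 805 kN.
Design strength φR_n = 0.75 × 805 = 604 kN.

604 kN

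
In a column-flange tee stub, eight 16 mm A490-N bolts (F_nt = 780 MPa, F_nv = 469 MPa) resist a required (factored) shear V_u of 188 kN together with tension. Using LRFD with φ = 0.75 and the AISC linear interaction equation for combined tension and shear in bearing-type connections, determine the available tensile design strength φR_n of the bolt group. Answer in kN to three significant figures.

A_b = π·16²/4 = 201.1 mm²; f_rv = 188 × 1000 / (8 × 201.1) = 116.9 MPa.
F'_nt = 1.3 F_nt − (F_nt / φF_nv) f_rv = 1.3·780 − (780/(0.75·469))·116.9 = 754.8 MPa, capped at F_nt → F'_nt = 754.8 MPa.
R_n = F'_nt · A_b · n = 754.8 × 201.1 × 8 / 1000 = 1214 kN.
Design strength φR_n = 0.75 × 1214 = 911 kN.

911 kN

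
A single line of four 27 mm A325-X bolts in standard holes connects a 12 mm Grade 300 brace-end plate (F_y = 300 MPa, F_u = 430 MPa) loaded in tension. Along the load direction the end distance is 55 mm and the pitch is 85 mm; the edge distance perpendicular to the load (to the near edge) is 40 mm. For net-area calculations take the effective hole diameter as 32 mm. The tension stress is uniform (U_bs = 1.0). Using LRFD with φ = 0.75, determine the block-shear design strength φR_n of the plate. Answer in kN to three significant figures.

553 kN

Shear plane L_v = 55 + 3·85 = 310 mm; A_gv = 310 × 12 = 3720 mm².
A_nv = (310 − 3.5·32) × 12 = 2376 mm².
A_nt = (40 − 0.5·32) × 12 = 288 mm².
0.6 F_u A_nv = 613 kN; 0.6 F_y A_gv = 669.6 kN → shear rupture governs the shear term.
R_n = 613 + 1.0 × 430 × 288 / 1000 = 736.8 kN.
Design strength φR_n = 0.75 × 736.8 = 553 kN.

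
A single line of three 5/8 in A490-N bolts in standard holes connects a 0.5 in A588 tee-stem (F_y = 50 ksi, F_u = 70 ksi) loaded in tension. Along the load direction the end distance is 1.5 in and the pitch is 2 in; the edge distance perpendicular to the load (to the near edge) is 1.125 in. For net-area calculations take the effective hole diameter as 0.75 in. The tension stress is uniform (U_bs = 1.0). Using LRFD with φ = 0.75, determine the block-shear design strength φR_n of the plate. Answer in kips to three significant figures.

76.8 kips

Shear plane L_v = 1.5 + 2·2 = 5.5 in; A_gv = 5.5 × 0.5 = 2.75 in².
A_nv = (5.5 − 2.5·0.75) × 0.5 = 1.812 in².
A_nt = (1.125 − 0.5·0.75) × 0.5 = 0.375 in².
0.6 F_u A_nv = 76.12 kips; 0.6 F_y A_gv = 82.5 kips → shear rupture governs the shear term.
R_n = 76.12 + 1.0 × 70 × 0.375 = 102.4 kips.
Design strength φR_n = 0.75 × 102.4 = 76.8 kips.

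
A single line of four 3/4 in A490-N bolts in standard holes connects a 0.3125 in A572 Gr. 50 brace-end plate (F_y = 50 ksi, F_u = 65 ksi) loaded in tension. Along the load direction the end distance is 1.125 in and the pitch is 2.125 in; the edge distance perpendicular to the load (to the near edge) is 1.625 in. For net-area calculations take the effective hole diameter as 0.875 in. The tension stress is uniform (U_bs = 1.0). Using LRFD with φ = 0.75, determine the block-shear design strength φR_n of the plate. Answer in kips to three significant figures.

58.7 kips

Shear plane L_v = 1.125 + 3·2.125 = 7.5 in; A_gv = 7.5 × 0.3125 = 2.344 in².
A_nv = (7.5 − 3.5·0.875) × 0.3125 = 1.387 in².
A_nt = (1.625 − 0.5·0.875) × 0.3125 = 0.3711 in².
0.6 F_u A_nv = 54.08 kips; 0.6 F_y A_gv = 70.31 kips → shear rupture governs the shear term.
R_n = 54.08 + 1.0 × 65 × 0.3711 = 78.2 kips.
Design strength φR_n = 0.75 × 78.2 = 58.7 kips.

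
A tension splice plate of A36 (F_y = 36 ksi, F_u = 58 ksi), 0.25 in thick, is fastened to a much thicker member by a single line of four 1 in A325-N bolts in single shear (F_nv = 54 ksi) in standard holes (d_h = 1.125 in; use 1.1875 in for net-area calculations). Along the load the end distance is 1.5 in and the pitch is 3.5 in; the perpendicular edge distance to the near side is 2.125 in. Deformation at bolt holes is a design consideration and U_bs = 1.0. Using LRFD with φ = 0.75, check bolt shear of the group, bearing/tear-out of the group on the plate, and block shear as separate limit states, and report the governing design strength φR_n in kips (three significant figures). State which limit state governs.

65.3 kips (block shear governs)

Bolt shear: A_b = π·1²/4 = 0.7854 in²; R_n = 54 × 0.7854 × 4 × 1 = 169.6 kips → 0.75 × 169.6 = 127 kips.
Bearing: edge l_c = 0.9375, r_n = 16.31 kips; interior l_c = 2.375, r_n = 34.8 kips; R_n = 16.31 + 3·34.8 = 120.7 kips → 90.5 kips.
Block shear: A_gv = 3, A_nv = 1.961, A_nt = 0.3828 in²; R_n = min(0.6F_uA_nv, 0.6F_yA_gv) + U_bs·F_u·A_nt = 87 kips → 65.3 kips.
Block shear governs: 65.3 kips.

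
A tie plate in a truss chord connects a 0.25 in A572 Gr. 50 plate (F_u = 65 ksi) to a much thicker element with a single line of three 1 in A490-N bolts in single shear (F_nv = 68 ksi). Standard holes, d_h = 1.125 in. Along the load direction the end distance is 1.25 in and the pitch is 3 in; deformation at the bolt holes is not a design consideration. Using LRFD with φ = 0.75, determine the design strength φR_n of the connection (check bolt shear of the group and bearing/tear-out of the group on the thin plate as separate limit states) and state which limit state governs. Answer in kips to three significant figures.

81.1 kips (bearing governs)

Bolt shear: A_b = π·1²/4 = 0.7854 in²; R_n = 68 × 0.7854 × 3 × 1 = 160.2 kips → 0.75 × 160.2 = 120 kips.
Bearing (1.5 l_c t F_u ≤ 3.0 d t F_u): upper limit = 3.0·1·0.25·65 = 48.75 kips.
  Edge l_c = 1.25 − 1.125/2 = 0.6875 → r_n = 16.76 kips; interior l_c = 3 − 1.125 = 1.875 → r_n = 45.7 kips.
  R_n,bearing = 1·16.76 + 2·45.7 = 108.2 kips → 0.75 × 108.2 = 81.1 kips.
Bearing governs: 81.1 kips.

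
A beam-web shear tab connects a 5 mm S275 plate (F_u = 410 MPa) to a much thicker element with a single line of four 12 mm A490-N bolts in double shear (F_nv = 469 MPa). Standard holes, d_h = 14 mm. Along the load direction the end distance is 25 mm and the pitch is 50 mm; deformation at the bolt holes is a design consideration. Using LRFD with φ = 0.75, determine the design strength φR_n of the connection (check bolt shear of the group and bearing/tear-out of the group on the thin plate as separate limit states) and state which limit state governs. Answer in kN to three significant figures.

166 kN (bearing governs)

Bolt shear: A_b = π·12²/4 = 113.1 mm²; R_n = 469 × 113.1 × 4 × 2 / 1000 = 424.3 kN → 0.75 × 424.3 = 318 kN.
Bearing (1.2 l_c t F_u ≤ 2.4 d t F_u): upper limit = 2.4·12·5·410 / 1000 = 59.04 kN.
  Edge l_c = 25 − 14/2 = 18 → r_n = 44.28 kN; interior l_c = 50 − 14 = 36 → r_n = 59.04 kN.
  R_n,bearing = 1·44.28 + 3·59.04 = 221.4 kN → 0.75 × 221.4 = 166 kN.
Bearing governs: 166 kN.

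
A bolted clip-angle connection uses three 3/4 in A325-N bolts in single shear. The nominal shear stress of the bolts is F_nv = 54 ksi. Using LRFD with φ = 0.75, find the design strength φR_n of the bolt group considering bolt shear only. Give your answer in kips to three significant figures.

53.7 kips

A_b = π × 0.75² / 4 = 0.4418 in².
R_n = F_nv · A_b · n · n_s = 54 × 0.4418 × 3 × 1 = 71.57 kips.
Design strength φR_n = 0.75 × 71.57 = 53.7 kips.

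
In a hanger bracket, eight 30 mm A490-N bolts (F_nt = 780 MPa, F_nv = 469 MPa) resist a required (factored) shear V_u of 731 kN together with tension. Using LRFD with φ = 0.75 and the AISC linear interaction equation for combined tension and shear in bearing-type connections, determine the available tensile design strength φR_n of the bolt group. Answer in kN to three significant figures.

A_b = π·30²/4 = 706.9 mm²; f_rv = 731 × 1000 / (8 × 706.9) = 129.3 MPa.
F'_nt = 1.3 F_nt − (F_nt / φF_nv) f_rv = 1.3·780 − (780/(0.75·469))·129.3 = 727.3 MPa, capped at F_nt → F'_nt = 727.3 MPa.
R_n = F'_nt · A_b · n = 727.3 × 706.9 × 8 / 1000 = 4113 kN.
Design strength φR_n = 0.75 × 4113 = 3080 kN.

3080 kN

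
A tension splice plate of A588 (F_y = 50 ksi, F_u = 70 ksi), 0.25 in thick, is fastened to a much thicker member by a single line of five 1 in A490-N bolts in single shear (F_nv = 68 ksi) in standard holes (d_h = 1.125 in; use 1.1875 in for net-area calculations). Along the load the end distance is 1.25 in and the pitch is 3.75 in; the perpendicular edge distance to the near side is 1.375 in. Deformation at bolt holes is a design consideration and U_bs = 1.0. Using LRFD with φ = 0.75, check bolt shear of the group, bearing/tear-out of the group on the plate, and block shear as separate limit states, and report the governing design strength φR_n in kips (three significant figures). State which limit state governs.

Bolt shear: A_b = π·1²/4 = 0.7854 in²; R_n = 68 × 0.7854 × 5 × 1 = 267 kips → 0.75 × 267 = 200 kips.
Bearing: edge l_c = 0.6875, r_n = 14.44 kips; interior l_c = 2.625, r_n = 42 kips; R_n = 14.44 + 4·42 = 182.4 kips → 137 kips.
Block shear: A_gv = 4.062, A_nv = 2.727, A_nt = 0.1953 in²; R_n = min(0.6F_uA_nv, 0.6F_yA_gv) + U_bs·F_u·A_nt = 128.2 kips → 96.1 kips.
Block shear governs: 96.1 kips.

96.1 kips (block shear governs)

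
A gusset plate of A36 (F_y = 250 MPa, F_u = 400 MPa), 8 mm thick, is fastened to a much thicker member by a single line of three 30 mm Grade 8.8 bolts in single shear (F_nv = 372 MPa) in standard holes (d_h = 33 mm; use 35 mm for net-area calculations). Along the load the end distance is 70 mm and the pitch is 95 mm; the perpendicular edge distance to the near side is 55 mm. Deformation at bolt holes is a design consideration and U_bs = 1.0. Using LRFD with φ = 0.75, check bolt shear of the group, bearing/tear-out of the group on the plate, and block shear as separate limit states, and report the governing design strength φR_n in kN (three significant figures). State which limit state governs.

324 kN (block shear governs)

Bolt shear: A_b = π·30²/4 = 706.9 mm²; R_n = 372 × 706.9 × 3 × 1 / 1000 = 788.9 kN → 0.75 × 788.9 = 592 kN.
Bearing: edge l_c = 53.5, r_n = 205.4 kN; interior l_c = 62, r_n = 230.4 kN; R_n = 205.4 + 2·230.4 = 666.2 kN → 500 kN.
Block shear: A_gv = 2080, A_nv = 1380, A_nt = 300 mm²; R_n = min(0.6F_uA_nv, 0.6F_yA_gv) + U_bs·F_u·A_nt = 432 kN → 324 kN.
Block shear governs: 324 kN.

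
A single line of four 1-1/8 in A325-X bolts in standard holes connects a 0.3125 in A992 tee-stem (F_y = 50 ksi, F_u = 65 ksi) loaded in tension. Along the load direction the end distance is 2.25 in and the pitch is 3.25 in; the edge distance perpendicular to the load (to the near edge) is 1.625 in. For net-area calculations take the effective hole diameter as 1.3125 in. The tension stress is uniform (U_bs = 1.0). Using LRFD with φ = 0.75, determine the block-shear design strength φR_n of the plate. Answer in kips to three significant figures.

82.5 kips

Shear plane L_v = 2.25 + 3·3.25 = 12 in; A_gv = 12 × 0.3125 = 3.75 in².
A_nv = (12 − 3.5·1.3125) × 0.3125 = 2.314 in².
A_nt = (1.625 − 0.5·1.3125) × 0.3125 = 0.3027 in².
0.6 F_u A_nv = 90.26 kips; 0.6 F_y A_gv = 112.5 kips → shear rupture governs the shear term.
R_n = 90.26 + 1.0 × 65 × 0.3027 = 109.9 kips.
Design strength φR_n = 0.75 × 109.9 = 82.5 kips.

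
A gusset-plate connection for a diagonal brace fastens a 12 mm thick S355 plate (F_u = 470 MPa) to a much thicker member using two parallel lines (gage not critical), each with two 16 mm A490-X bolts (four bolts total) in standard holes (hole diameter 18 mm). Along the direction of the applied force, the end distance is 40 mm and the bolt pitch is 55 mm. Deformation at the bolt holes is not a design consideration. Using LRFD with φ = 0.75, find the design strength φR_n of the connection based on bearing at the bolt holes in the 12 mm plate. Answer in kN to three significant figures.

799 kN

Per bolt r_n = 1.5 l_c t F_u ≤ 3.0 d t F_u; upper limit = 3.0 × 16 × 12 × 470 / 1000 = 270.7 kN.
Edge bolt: l_c = 40 − 18/2 = 31 mm → 1.5 × 31 × 12 × 470 / 1000 = 262.3 → r_n = 262.3 kN.
Interior bolts: l_c = 55 − 18 = 37 mm → 1.5 × 37 × 12 × 470 / 1000 = 313 → r_n = 270.7 kN.
R_n = 2 × 262.3 + 2 × 270.7 = 1066 kN.
Design strength φR_n = 0.75 × 1066 = 799 kN.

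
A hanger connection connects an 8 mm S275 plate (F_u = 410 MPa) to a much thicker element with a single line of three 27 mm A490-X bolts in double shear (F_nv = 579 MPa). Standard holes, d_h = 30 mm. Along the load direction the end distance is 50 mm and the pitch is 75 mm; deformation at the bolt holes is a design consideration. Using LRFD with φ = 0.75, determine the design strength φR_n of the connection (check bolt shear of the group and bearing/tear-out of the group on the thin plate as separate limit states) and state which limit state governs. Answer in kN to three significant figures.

369 kN (bearing governs)

Bolt shear: A_b = π·27²/4 = 572.6 mm²; R_n = 579 × 572.6 × 3 × 2 / 1000 = 1989 kN → 0.75 × 1989 = 1490 kN.
Bearing (1.2 l_c t F_u ≤ 2.4 d t F_u): upper limit = 2.4·27·8·410 / 1000 = 212.5 kN.
  Edge l_c = 50 − 30/2 = 35 → r_n = 137.8 kN; interior l_c = 75 − 30 = 45 → r_n = 177.1 kN.
  R_n,bearing = 1·137.8 + 2·177.1 = 492 kN → 0.75 × 492 = 369 kN.
Bearing governs: 369 kN.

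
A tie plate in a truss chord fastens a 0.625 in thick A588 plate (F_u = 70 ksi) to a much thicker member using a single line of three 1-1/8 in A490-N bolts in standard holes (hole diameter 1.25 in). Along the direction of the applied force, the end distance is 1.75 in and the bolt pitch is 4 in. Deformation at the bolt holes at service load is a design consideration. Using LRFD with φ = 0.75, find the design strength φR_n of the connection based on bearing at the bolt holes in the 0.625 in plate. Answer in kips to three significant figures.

Per bolt r_n = 1.2 l_c t F_u ≤ 2.4 d t F_u; upper limit = 2.4 × 1.125 × 0.625 × 70 = 118.1 kips.
Edge bolt: l_c = 1.75 − 1.25/2 = 1.125 in → 1.2 × 1.125 × 0.625 × 70 = 59.06 → r_n = 59.06 kips.
Interior bolts: l_c = 4 − 1.25 = 2.75 in → 1.2 × 2.75 × 0.625 × 70 = 144.4 → r_n = 118.1 kips.
R_n = 1 × 59.06 + 2 × 118.1 = 295.3 kips.
Design strength φR_n = 0.75 × 295.3 = 221 kips.

221 kips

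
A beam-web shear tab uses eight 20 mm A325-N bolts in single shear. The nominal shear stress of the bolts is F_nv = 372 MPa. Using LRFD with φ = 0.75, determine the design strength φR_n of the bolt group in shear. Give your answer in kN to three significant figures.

701 kN

A_b = π × 20² / 4 = 314.2 mm².
R_n = F_nv · A_b · n · n_s = 372 × 314.2 × 8 × 1 / 1000 = 934.9 kN.
Design strength φR_n = 0.75 × 934.9 = 701 kN.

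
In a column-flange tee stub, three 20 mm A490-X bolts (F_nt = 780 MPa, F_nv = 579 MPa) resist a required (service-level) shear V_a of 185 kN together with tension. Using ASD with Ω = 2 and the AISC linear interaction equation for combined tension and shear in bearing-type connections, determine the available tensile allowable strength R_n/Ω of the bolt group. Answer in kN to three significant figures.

229 kN

A_b = π·20²/4 = 314.2 mm²; f_rv = 185 × 1000 / (3 × 314.2) = 196.3 MPa.
F'_nt = 1.3 F_nt − (Ω F_nt / F_nv) f_rv = 1.3·780 − (2·780/579)·196.3 = 485.1 MPa, capped at F_nt → F'_nt = 485.1 MPa.
R_n = F'_nt · A_b · n = 485.1 × 314.2 × 3 / 1000 = 457.2 kN.
Allowable strength R_n/Ω = 457.2 / 2 = 229 kN.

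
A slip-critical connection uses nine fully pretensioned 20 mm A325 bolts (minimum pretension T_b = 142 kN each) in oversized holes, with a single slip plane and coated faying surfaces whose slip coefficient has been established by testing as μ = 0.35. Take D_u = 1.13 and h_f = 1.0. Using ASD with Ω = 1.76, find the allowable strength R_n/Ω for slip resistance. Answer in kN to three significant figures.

287 kN

R_n = μ · D_u · h_f · T_b · n_s · n_b = 0.35 × 1.13 × 1.0 × 142 × 1 × 9 = 505.4 kN.
Allowable strength R_n/Ω = 505.4 / 1.76 = 287 kN.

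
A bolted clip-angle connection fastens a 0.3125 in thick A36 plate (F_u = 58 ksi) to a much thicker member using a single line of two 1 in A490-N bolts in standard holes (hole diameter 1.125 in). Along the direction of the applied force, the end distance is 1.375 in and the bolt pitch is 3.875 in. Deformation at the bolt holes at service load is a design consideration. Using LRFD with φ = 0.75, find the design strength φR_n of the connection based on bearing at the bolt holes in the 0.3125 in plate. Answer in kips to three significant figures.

Per bolt r_n = 1.2 l_c t F_u ≤ 2.4 d t F_u; upper limit = 2.4 × 1 × 0.3125 × 58 = 43.5 kips.
Edge bolt: l_c = 1.375 − 1.125/2 = 0.8125 in → 1.2 × 0.8125 × 0.3125 × 58 = 17.67 → r_n = 17.67 kips.
Interior bolts: l_c = 3.875 − 1.125 = 2.75 in → 1.2 × 2.75 × 0.3125 × 58 = 59.81 → r_n = 43.5 kips.
R_n = 1 × 17.67 + 1 × 43.5 = 61.17 kips.
Design strength φR_n = 0.75 × 61.17 = 45.9 kips.

45.9 kips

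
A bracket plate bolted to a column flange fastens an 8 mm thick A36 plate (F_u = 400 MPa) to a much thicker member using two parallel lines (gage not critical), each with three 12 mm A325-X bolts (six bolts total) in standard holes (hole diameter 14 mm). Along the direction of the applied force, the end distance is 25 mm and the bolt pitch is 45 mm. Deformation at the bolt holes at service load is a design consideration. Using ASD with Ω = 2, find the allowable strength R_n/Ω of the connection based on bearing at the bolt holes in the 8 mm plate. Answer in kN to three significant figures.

Per bolt r_n = 1.2 l_c t F_u ≤ 2.4 d t F_u; upper limit = 2.4 × 12 × 8 × 400 / 1000 = 92.16 kN.
Edge bolt: l_c = 25 − 14/2 = 18 mm → 1.2 × 18 × 8 × 400 / 1000 = 69.12 → r_n = 69.12 kN.
Interior bolts: l_c = 45 − 14 = 31 mm → 1.2 × 31 × 8 × 400 / 1000 = 119 → r_n = 92.16 kN.
R_n = 2 × 69.12 + 4 × 92.16 = 506.9 kN.
Allowable strength R_n/Ω = 506.9 / 2 = 253 kN.

253 kN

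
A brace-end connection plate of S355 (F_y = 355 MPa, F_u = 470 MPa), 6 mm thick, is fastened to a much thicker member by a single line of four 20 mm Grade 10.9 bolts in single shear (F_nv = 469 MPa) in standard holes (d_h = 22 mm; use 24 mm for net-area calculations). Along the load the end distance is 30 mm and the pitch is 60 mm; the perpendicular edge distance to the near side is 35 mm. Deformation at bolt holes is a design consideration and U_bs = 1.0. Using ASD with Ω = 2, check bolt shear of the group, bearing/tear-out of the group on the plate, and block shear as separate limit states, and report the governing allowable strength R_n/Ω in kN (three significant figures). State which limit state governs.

Bolt shear: A_b = π·20²/4 = 314.2 mm²; R_n = 469 × 314.2 × 4 × 1 / 1000 = 589.4 kN → 589.4 / 2 = 295 kN.
Bearing: edge l_c = 19, r_n = 64.3 kN; interior l_c = 38, r_n = 128.6 kN; R_n = 64.3 + 3·128.6 = 450.1 kN → 225 kN.
Block shear: A_gv = 1260, A_nv = 756, A_nt = 138 mm²; R_n = min(0.6F_uA_nv, 0.6F_yA_gv) + U_bs·F_u·A_nt = 278.1 kN → 139 kN.
Block shear governs: 139 kN.

139 kN (block shear governs)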